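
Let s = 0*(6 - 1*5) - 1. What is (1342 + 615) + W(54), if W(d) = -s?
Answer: 1958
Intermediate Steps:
s = -1 (s = 0*(6 - 5) - 1 = 0*1 - 1 = 0 - 1 = -1)
W(d) = 1 (W(d) = -1*(-1) = 1)
(1342 + 615) + W(54) = (1342 + 615) + 1 = 1957 + 1 = 1958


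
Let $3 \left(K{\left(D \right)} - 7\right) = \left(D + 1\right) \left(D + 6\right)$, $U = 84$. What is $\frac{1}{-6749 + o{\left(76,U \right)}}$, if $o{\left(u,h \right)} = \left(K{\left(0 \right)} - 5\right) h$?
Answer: $- \frac{1}{6413} \approx -0.00015593$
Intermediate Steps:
$K{\left(D \right)} = 7 + \frac{\left(1 + D\right) \left(6 + D\right)}{3}$ ($K{\left(D \right)} = 7 + \frac{\left(D + 1\right) \left(D + 6\right)}{3} = 7 + \frac{\left(1 + D\right) \left(6 + D\right)}{3}$)
$o{\left(u,h \right)} = 4 h$ ($o{\left(u,h \right)} = \left(\left(9 + \frac{0^{2}}{3} + \frac{7}{3} \cdot 0\right) - 5\right) h = \left(\left(9 + \frac{1}{3} \cdot 0 + 0\right) - 5\right) h = \left(\left(9 + 0 + 0\right) - 5\right) h = \left(9 - 5\right) h = 4 h$)
$\frac{1}{-6749 + o{\left(76,U \right)}} = \frac{1}{-6749 + 4 \cdot 84} = \frac{1}{-6749 + 336} = \frac{1}{-6413} = - \frac{1}{6413}$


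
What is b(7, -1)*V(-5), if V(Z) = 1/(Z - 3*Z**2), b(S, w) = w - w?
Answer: 0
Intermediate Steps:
b(S, w) = 0
b(7, -1)*V(-5) = 0*(-1/(-5*(-1 + 3*(-5)))) = 0*(-1*(-1/5)/(-1 - 15)) = 0*(-1*(-1/5)/(-16)) = 0*(-1*(-1/5)*(-1/16)) = 0*(-1/80) = 0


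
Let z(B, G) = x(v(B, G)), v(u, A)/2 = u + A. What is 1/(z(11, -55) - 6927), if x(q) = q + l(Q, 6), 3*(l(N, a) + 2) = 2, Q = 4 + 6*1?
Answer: -3/21049 ≈ -0.00014252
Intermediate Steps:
Q = 10 (Q = 4 + 6 = 10)
l(N, a) = -4/3 (l(N, a) = -2 + (⅓)*2 = -2 + ⅔ = -4/3)
v(u, A) = 2*A + 2*u (v(u, A) = 2*(u + A) = 2*(A + u) = 2*A + 2*u)
x(q) = -4/3 + q (x(q) = q - 4/3 = -4/3 + q)
z(B, G) = -4/3 + 2*B + 2*G (z(B, G) = -4/3 + (2*G + 2*B) = -4/3 + (2*B + 2*G) = -4/3 + 2*B + 2*G)
1/(z(11, -55) - 6927) = 1/((-4/3 + 2*11 + 2*(-55)) - 6927) = 1/((-4/3 + 22 - 110) - 6927) = 1/(-268/3 - 6927) = 1/(-21049/3) = -3/21049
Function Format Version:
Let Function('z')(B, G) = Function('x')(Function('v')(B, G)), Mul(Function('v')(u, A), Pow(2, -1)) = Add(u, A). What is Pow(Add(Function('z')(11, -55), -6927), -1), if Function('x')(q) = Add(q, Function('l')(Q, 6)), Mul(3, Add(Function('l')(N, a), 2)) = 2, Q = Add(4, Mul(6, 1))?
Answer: Rational(-3, 21049) ≈ -0.00014252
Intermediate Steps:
Q = 10 (Q = Add(4, 6) = 10)
Function('l')(N, a) = Rational(-4, 3) (Function('l')(N, a) = Add(-2, Mul(Rational(1, 3), 2)) = Add(-2, Rational(2, 3)) = Rational(-4, 3))
Function('v')(u, A) = Add(Mul(2, A), Mul(2, u)) (Function('v')(u, A) = Mul(2, Add(u, A)) = Mul(2, Add(A, u)) = Add(Mul(2, A), Mul(2, u)))
Function('x')(q) = Add(Rational(-4, 3), q) (Function('x')(q) = Add(q, Rational(-4, 3)) = Add(Rational(-4, 3), q))
Function('z')(B, G) = Add(Rational(-4, 3), Mul(2, B), Mul(2, G)) (Function('z')(B, G) = Add(Rational(-4, 3), Add(Mul(2, G), Mul(2, B))) = Add(Rational(-4, 3), Add(Mul(2, B), Mul(2, G))) = Add(Rational(-4, 3), Mul(2, B), Mul(2, G)))
Pow(Add(Function('z')(11, -55), -6927), -1) = Pow(Add(Add(Rational(-4, 3), Mul(2, 11), Mul(2, -55)), -6927), -1) = Pow(Add(Add(Rational(-4, 3), 22, -110), -6927), -1) = Pow(Add(Rational(-268, 3), -6927), -1) = Pow(Rational(-21049, 3), -1) = Rational(-3, 21049)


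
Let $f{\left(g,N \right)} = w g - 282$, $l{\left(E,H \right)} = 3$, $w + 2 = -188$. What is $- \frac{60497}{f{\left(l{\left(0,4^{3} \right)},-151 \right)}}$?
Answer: $\frac{60497}{852} \approx 71.006$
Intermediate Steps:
$w = -190$ ($w = -2 - 188 = -190$)
$f{\left(g,N \right)} = -282 - 190 g$ ($f{\left(g,N \right)} = - 190 g - 282 = -282 - 190 g$)
$- \frac{60497}{f{\left(l{\left(0,4^{3} \right)},-151 \right)}} = - \frac{60497}{-282 - 570} = - \frac{60497}{-852} = \left(-60497\right) \left(- \frac{1}{852}\right) = \frac{60497}{852}$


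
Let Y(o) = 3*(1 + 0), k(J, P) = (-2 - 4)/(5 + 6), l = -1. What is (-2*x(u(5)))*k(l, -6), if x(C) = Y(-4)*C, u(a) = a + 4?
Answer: 324/11 ≈ 29.455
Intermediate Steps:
k(J, P) = -6/11
Y(o) = 3 (Y(o) = 3*1 = 3)
u(a) = 4 + a
x(C) = 3*C
(-2*x(u(5)))*k(l, -6) = -6*(4 + 5)*(-6/11) = -6*9*(-6/11) = -2*27*(-6/11) = -54*(-6/11) = 324/11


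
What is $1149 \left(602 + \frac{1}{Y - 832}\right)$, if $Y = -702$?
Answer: $\frac{1061063583}{1534} \approx 6.917 \cdot 10^{5}$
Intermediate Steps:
$1149 \left(602 + \frac{1}{Y - 832}\right) = 1149 \left(602 + \frac{1}{-702 - 832}\right) = 1149 \left(602 + \frac{1}{-1534}\right) = 1149 \left(602 - \frac{1}{1534}\right) = 1149 \cdot \frac{923467}{1534} = \frac{1061063583}{1534}$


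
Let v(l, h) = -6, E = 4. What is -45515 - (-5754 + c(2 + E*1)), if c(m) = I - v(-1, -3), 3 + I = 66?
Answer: -39830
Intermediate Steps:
I = 63 (I = -3 + 66 = 63)
c(m) = 69 (c(m) = 63 - 1*(-6) = 63 + 6 = 69)
-45515 - (-5754 + c(2 + E*1)) = -45515 - (-5754 + 69) = -45515 - 1*(-5685) = -45515 + 5685 = -39830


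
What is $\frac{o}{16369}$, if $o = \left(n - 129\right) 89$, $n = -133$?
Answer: $- \frac{23318}{16369} \approx -1.4245$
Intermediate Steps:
$o = -23318$ ($o = \left(-133 - 129\right) 89 = \left(-262\right) 89 = -23318$)
$\frac{o}{16369} = - \frac{23318}{16369}$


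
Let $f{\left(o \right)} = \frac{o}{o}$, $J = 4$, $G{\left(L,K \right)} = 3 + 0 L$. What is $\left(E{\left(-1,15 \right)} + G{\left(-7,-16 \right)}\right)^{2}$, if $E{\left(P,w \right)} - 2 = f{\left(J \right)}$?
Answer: $36$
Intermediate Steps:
$G{\left(L,K \right)} = 3$ ($G{\left(L,K \right)} = 3 + 0 = 3$)
$f{\left(o \right)} = 1$
$E{\left(P,w \right)} = 3$ ($E{\left(P,w \right)} = 2 + 1 = 3$)
$\left(E{\left(-1,15 \right)} + G{\left(-7,-16 \right)}\right)^{2} = \left(3 + 3\right)^{2} = 6^{2} = 36$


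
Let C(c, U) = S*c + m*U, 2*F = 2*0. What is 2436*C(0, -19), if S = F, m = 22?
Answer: -1018248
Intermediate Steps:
F = 0 (F = (2*0)/2 = (1/2)*0 = 0)
S = 0
C(c, U) = 22*U (C(c, U) = 0*c + 22*U = 0 + 22*U = 22*U)
2436*C(0, -19) = 2436*(22*(-19)) = 2436*(-418) = -1018248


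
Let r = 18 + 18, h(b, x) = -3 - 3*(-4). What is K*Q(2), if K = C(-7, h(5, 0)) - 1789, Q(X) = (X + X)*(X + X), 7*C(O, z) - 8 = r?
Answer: -199664/7 ≈ -28523.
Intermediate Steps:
h(b, x) = 9 (h(b, x) = -3 + 12 = 9)
r = 36
C(O, z) = 44/7 (C(O, z) = 8/7 + (1/7)*36 = 8/7 + 36/7 = 44/7)
Q(X) = 4*X**2 (Q(X) = (2*X)*(2*X) = 4*X**2)
K = -12479/7 (K = 44/7 - 1789 = -12479/7 ≈ -1782.7)
K*Q(2) = -49916*2**2/7 = -49916*4/7 = -12479/7*16 = -199664/7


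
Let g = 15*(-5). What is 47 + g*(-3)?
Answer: 272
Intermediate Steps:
g = -75
47 + g*(-3) = 47 - 75*(-3) = 47 + 225 = 272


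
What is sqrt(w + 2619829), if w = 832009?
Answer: sqrt(3451838) ≈ 1857.9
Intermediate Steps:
sqrt(w + 2619829) = sqrt(832009 + 2619829) = sqrt(3451838)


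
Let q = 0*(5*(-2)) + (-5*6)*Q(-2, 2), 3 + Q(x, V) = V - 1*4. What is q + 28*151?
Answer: 4378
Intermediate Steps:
Q(x, V) = -7 + V (Q(x, V) = -3 + (V - 1*4) = -3 + (V - 4) = -3 + (-4 + V) = -7 + V)
q = 150 (q = 0*(5*(-2)) + (-5*6)*(-7 + 2) = 0*(-10) - 30*(-5) = 0 + 150 = 150)
q + 28*151 = 150 + 28*151 = 150 + 4228 = 4378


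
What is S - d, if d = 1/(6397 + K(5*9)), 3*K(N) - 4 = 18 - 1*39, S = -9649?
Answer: -185009929/19174 ≈ -9649.0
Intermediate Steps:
K(N) = -17/3 (K(N) = 4/3 + (18 - 1*39)/3 = 4/3 + (18 - 39)/3 = 4/3 + (⅓)*(-21) = 4/3 - 7 = -17/3)
d = 3/19174 (d = 1/(6397 - 17/3) = 1/(19174/3) = 3/19174 ≈ 0.00015646)
S - d = -9649 - 1*3/19174 = -9649 - 3/19174 = -185009929/19174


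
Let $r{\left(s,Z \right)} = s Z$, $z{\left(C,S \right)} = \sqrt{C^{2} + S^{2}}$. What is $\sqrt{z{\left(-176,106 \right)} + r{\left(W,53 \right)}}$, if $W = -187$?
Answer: $\sqrt{-9911 + 2 \sqrt{10553}} \approx 98.517 i$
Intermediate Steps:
$r{\left(s,Z \right)} = Z s$
$\sqrt{z{\left(-176,106 \right)} + r{\left(W,53 \right)}} = \sqrt{\sqrt{\left(-176\right)^{2} + 106^{2}} + 53 \left(-187\right)} = \sqrt{\sqrt{30976 + 11236} - 9911} = \sqrt{\sqrt{42212} - 9911} = \sqrt{2 \sqrt{10553} - 9911} = \sqrt{-9911 + 2 \sqrt{10553}}$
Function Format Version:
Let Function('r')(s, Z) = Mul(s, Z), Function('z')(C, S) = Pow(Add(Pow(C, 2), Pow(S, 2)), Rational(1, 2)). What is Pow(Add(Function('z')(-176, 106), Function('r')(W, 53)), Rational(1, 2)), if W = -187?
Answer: Pow(Add(-9911, Mul(2, Pow(10553, Rational(1, 2)))), Rational(1, 2)) ≈ Mul(98.517, I)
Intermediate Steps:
Function('r')(s, Z) = Mul(Z, s)
Pow(Add(Function('z')(-176, 106), Function('r')(W, 53)), Rational(1, 2)) = Pow(Add(Pow(Add(Pow(-176, 2), Pow(106, 2)), Rational(1, 2)), Mul(53, -187)), Rational(1, 2)) = Pow(Add(Pow(Add(30976, 11236), Rational(1, 2)), -9911), Rational(1, 2)) = Pow(Add(Pow(42212, Rational(1, 2)), -9911), Rational(1, 2)) = Pow(Add(Mul(2, Pow(10553, Rational(1, 2))), -9911), Rational(1, 2)) = Pow(Add(-9911, Mul(2, Pow(10553, Rational(1, 2)))), Rational(1, 2))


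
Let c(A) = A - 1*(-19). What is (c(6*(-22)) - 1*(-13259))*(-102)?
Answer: -1340892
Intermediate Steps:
c(A) = 19 + A (c(A) = A + 19 = 19 + A)
(c(6*(-22)) - 1*(-13259))*(-102) = ((19 + 6*(-22)) - 1*(-13259))*(-102) = ((19 - 132) + 13259)*(-102) = (-113 + 13259)*(-102) = 13146*(-102) = -1340892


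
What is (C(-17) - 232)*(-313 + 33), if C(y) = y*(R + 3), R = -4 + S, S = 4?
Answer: 79240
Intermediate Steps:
R = 0 (R = -4 + 4 = 0)
C(y) = 3*y (C(y) = y*(0 + 3) = y*3 = 3*y)
(C(-17) - 232)*(-313 + 33) = (3*(-17) - 232)*(-313 + 33) = (-51 - 232)*(-280) = -283*(-280) = 79240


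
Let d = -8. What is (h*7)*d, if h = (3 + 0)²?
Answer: -504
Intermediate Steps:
h = 9 (h = 3² = 9)
(h*7)*d = (9*7)*(-8) = 63*(-8) = -504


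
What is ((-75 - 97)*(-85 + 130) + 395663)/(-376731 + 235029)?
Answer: -20417/7458 ≈ -2.7376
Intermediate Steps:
((-75 - 97)*(-85 + 130) + 395663)/(-376731 + 235029) = (-172*45 + 395663)/(-141702) = (-7740 + 395663)*(-1/141702) = 387923*(-1/141702) = -20417/7458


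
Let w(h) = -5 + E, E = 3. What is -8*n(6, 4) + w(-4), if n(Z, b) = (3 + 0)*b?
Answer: -98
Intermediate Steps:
n(Z, b) = 3*b
w(h) = -2 (w(h) = -5 + 3 = -2)
-8*n(6, 4) + w(-4) = -24*4 - 2 = -8*12 - 2 = -96 - 2 = -98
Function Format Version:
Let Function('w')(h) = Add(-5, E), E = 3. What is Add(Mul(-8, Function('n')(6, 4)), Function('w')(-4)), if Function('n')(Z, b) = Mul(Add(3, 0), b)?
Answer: -98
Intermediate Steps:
Function('n')(Z, b) = Mul(3, b)
Function('w')(h) = -2 (Function('w')(h) = Add(-5, 3) = -2)
Add(Mul(-8, Function('n')(6, 4)), Function('w')(-4)) = Add(Mul(-8, Mul(3, 4)), -2) = Add(Mul(-8, 12), -2) = Add(-96, -2) = -98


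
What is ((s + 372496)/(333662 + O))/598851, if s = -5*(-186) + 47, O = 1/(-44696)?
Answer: 1854749912/992319844854789 ≈ 1.8691e-6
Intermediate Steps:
O = -1/44696 ≈ -2.2373e-5
s = 977 (s = 930 + 47 = 977)
((s + 372496)/(333662 + O))/598851 = ((977 + 372496)/(333662 - 1/44696))/598851 = (373473/(14913356751/44696))*(1/598851) = (373473*(44696/14913356751))*(1/598851) = (1854749912/1657039639)*(1/598851) = 1854749912/992319844854789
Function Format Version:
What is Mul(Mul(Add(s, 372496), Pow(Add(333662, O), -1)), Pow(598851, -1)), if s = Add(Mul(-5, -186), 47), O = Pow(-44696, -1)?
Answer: Rational(1854749912, 992319844854789) ≈ 1.8691e-6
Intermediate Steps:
O = Rational(-1, 44696) ≈ -2.2373e-5
s = 977 (s = Add(930, 47) = 977)
Mul(Mul(Add(s, 372496), Pow(Add(333662, O), -1)), Pow(598851, -1)) = Mul(Mul(Add(977, 372496), Pow(Add(333662, Rational(-1, 44696)), -1)), Pow(598851, -1)) = Mul(Mul(373473, Pow(Rational(14913356751, 44696), -1)), Rational(1, 598851)) = Mul(Mul(373473, Rational(44696, 14913356751)), Rational(1, 598851)) = Mul(Rational(1854749912, 1657039639), Rational(1, 598851)) = Rational(1854749912, 992319844854789)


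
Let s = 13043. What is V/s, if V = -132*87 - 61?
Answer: -11545/13043 ≈ -0.88515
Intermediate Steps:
V = -11545 (V = -11484 - 61 = -11545)
V/s = -11545/13043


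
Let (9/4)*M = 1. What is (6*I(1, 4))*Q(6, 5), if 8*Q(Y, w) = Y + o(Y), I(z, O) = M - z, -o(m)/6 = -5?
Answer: -15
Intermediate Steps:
M = 4/9 (M = (4/9)*1 = 4/9 ≈ 0.44444)
o(m) = 30 (o(m) = -6*(-5) = 30)
I(z, O) = 4/9 - z
Q(Y, w) = 15/4 + Y/8 (Q(Y, w) = (Y + 30)/8 = (30 + Y)/8 = 15/4 + Y/8)
(6*I(1, 4))*Q(6, 5) = (6*(4/9 - 1*1))*(15/4 + (1/8)*6) = (6*(4/9 - 1))*(15/4 + 3/4) = (6*(-5/9))*(9/2) = -10/3*9/2 = -15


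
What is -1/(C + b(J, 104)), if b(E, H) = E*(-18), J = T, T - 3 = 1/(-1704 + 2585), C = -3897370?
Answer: 881/3433630562 ≈ 2.5658e-7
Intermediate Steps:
T = 2644/881 (T = 3 + 1/(-1704 + 2585) = 3 + 1/881 = 2644/881 ≈ 3.0011)
J = 2644/881 ≈ 3.0011
b(E, H) = -18*E
-1/(C + b(J, 104)) = -1/(-3897370 - 18*2644/881) = -1/(-3897370 - 47592/881) = -1/(-3433630562/881) = -1*(-881/3433630562) = 881/3433630562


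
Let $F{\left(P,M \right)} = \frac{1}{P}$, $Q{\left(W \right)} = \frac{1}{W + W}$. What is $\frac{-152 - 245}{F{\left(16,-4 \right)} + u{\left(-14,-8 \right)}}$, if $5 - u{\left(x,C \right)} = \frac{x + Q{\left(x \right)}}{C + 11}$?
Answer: $- \frac{44464}{1091} \approx -40.755$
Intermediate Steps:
$Q{\left(W \right)} = \frac{1}{2 W}$
$u{\left(x,C \right)} = 5 - \frac{x + \frac{1}{2 x}}{11 + C}$ ($u{\left(x,C \right)} = 5 - \frac{x + \frac{1}{2 x}}{C + 11} = 5 - \frac{x + \frac{1}{2 x}}{11 + C}$)
$\frac{-152 - 245}{F{\left(16,-4 \right)} + u{\left(-14,-8 \right)}} = \frac{-152 - 245}{\frac{1}{16} + \frac{- \frac{1}{2} - 14 \left(55 - -14 + 5 \left(-8\right)\right)}{\left(-14\right) \left(11 - 8\right)}} = - \frac{397}{\frac{1}{16} - \frac{- \frac{1}{2} - 14 \left(55 + 14 - 40\right)}{14 \cdot 3}} = - \frac{397}{\frac{1}{16} - \frac{- \frac{1}{2} - 406}{42}} = - \frac{397}{\frac{1}{16} - \frac{1}{42} \left(- \frac{813}{2}\right)} = - \frac{397}{\frac{1}{16} + \frac{271}{28}} = - \frac{397}{\frac{1091}{112}} = \left(-397\right) \frac{112}{1091} = - \frac{44464}{1091}$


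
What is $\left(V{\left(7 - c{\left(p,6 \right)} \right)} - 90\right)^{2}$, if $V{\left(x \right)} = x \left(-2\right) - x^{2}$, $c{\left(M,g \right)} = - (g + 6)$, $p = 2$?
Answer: $239121$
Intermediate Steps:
$c{\left(M,g \right)} = -6 - g$ ($c{\left(M,g \right)} = - (6 + g) = -6 - g$)
$V{\left(x \right)} = - x^{2} - 2 x$ ($V{\left(x \right)} = - 2 x - x^{2} = - x^{2} - 2 x$)
$\left(V{\left(7 - c{\left(p,6 \right)} \right)} - 90\right)^{2} = \left(- \left(7 - \left(-6 - 6\right)\right) \left(2 + \left(7 - \left(-6 - 6\right)\right)\right) - 90\right)^{2} = \left(- \left(7 - -12\right) \left(2 + \left(7 - -12\right)\right) - 90\right)^{2} = \left(- \left(7 + 12\right) \left(2 + \left(7 + 12\right)\right) - 90\right)^{2} = \left(\left(-1\right) 19 \left(2 + 19\right) - 90\right)^{2} = \left(\left(-1\right) 19 \cdot 21 - 90\right)^{2} = \left(-399 - 90\right)^{2} = \left(-489\right)^{2} = 239121$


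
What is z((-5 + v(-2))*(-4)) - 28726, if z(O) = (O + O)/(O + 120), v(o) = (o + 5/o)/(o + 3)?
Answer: -2269316/79 ≈ -28726.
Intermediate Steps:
v(o) = (o + 5/o)/(3 + o)
z(O) = 2*O/(120 + O) (z(O) = (2*O)/(120 + O) = 2*O/(120 + O))
z((-5 + v(-2))*(-4)) - 28726 = 2*((-5 + (5 + (-2)²)/((-2)*(3 - 2)))*(-4))/(120 + (-5 + (5 + (-2)²)/((-2)*(3 - 2)))*(-4)) - 28726 = 2*((-5 - ½*(5 + 4)/1)*(-4))/(120 + (-5 - ½*(5 + 4)/1)*(-4)) - 28726 = 2*((-5 - ½*1*9)*(-4))/(120 + (-5 - ½*1*9)*(-4)) - 28726 = 2*((-5 - 9/2)*(-4))/(120 + (-5 - 9/2)*(-4)) - 28726 = 2*(-19/2*(-4))/(120 - 19/2*(-4)) - 28726 = 2*38/(120 + 38) - 28726 = 2*38/158 - 28726 = 2*38*(1/158) - 28726 = 38/79 - 28726 = -2269316/79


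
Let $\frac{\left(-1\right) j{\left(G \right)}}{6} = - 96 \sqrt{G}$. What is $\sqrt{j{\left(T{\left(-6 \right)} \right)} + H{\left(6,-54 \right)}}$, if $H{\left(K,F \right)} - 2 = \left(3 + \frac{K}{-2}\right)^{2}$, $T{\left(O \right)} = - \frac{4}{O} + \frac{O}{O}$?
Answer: $\sqrt{2 + 192 \sqrt{15}} \approx 27.306$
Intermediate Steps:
$T{\left(O \right)} = 1 - \frac{4}{O}$ ($T{\left(O \right)} = - \frac{4}{O} + 1 = 1 - \frac{4}{O}$)
$H{\left(K,F \right)} = 2 + \left(3 - \frac{K}{2}\right)^{2}$ ($H{\left(K,F \right)} = 2 + \left(3 + \frac{K}{-2}\right)^{2} = 2 + \left(3 + K \left(- \frac{1}{2}\right)\right)^{2} = 2 + \left(3 - \frac{K}{2}\right)^{2}$)
$j{\left(G \right)} = 576 \sqrt{G}$ ($j{\left(G \right)} = - 6 \left(- 96 \sqrt{G}\right) = 576 \sqrt{G}$)
$\sqrt{j{\left(T{\left(-6 \right)} \right)} + H{\left(6,-54 \right)}} = \sqrt{576 \sqrt{\frac{-4 - 6}{-6}} + \left(2 + \frac{\left(-6 + 6\right)^{2}}{4}\right)} = \sqrt{576 \sqrt{\left(- \frac{1}{6}\right) \left(-10\right)} + \left(2 + \frac{0^{2}}{4}\right)} = \sqrt{576 \sqrt{\frac{5}{3}} + \left(2 + \frac{1}{4} \cdot 0\right)} = \sqrt{576 \frac{\sqrt{15}}{3} + \left(2 + 0\right)} = \sqrt{192 \sqrt{15} + 2} = \sqrt{2 + 192 \sqrt{15}}$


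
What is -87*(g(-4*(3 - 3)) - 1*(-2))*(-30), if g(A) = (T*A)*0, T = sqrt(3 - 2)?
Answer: 5220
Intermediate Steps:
T = 1 (T = sqrt(1) = 1)
g(A) = 0 (g(A) = (1*A)*0 = A*0 = 0)
-87*(g(-4*(3 - 3)) - 1*(-2))*(-30) = -87*(0 - 1*(-2))*(-30) = -87*(0 + 2)*(-30) = -87*2*(-30) = -29*6*(-30) = -174*(-30) = 5220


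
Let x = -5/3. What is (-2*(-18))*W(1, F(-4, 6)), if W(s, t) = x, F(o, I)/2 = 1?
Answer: -60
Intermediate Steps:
x = -5/3 (x = -5*⅓ = -5/3 ≈ -1.6667)
F(o, I) = 2 (F(o, I) = 2*1 = 2)
W(s, t) = -5/3
(-2*(-18))*W(1, F(-4, 6)) = -2*(-18)*(-5/3) = 36*(-5/3) = -60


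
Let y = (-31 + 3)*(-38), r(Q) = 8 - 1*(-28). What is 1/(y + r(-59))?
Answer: 1/1100 ≈ 0.00090909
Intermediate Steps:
r(Q) = 36 (r(Q) = 8 + 28 = 36)
y = 1064 (y = -28*(-38) = 1064)
1/(y + r(-59)) = 1/(1064 + 36) = 1/1100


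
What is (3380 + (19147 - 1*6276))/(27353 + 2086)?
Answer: 5417/9813 ≈ 0.55202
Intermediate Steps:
(3380 + (19147 - 1*6276))/(27353 + 2086) = (3380 + (19147 - 6276))/29439 = (3380 + 12871)*(1/29439) = 16251*(1/29439) = 5417/9813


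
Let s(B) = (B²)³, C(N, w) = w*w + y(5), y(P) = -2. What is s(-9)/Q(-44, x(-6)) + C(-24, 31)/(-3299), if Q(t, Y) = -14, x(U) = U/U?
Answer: -1753237285/46186 ≈ -37960.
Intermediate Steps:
x(U) = 1
C(N, w) = -2 + w² (C(N, w) = w*w - 2 = w² - 2 = -2 + w²)
s(B) = B⁶
s(-9)/Q(-44, x(-6)) + C(-24, 31)/(-3299) = (-9)⁶/(-14) + (-2 + 31²)/(-3299) = 531441*(-1/14) + (-2 + 961)*(-1/3299) = -531441/14 + 959*(-1/3299) = -531441/14 - 959/3299 = -1753237285/46186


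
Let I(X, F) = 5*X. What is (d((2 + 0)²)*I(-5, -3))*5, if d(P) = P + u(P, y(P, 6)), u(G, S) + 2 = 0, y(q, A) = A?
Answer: -250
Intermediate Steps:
u(G, S) = -2 (u(G, S) = -2 + 0 = -2)
d(P) = -2 + P (d(P) = P - 2 = -2 + P)
(d((2 + 0)²)*I(-5, -3))*5 = ((-2 + (2 + 0)²)*(5*(-5)))*5 = ((-2 + 2²)*(-25))*5 = ((-2 + 4)*(-25))*5 = (2*(-25))*5 = -50*5 = -250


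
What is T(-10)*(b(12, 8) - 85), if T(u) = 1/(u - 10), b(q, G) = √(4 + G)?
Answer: 17/4 - √3/10 ≈ 4.0768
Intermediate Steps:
T(u) = 1/(-10 + u)
T(-10)*(b(12, 8) - 85) = (√(4 + 8) - 85)/(-10 - 10) = (√12 - 85)/(-20) = -(2*√3 - 85)/20 = -(-85 + 2*√3)/20 = 17/4 - √3/10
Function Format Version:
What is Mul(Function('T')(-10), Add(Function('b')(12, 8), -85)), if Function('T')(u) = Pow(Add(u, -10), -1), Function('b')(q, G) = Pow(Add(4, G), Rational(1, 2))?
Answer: Add(Rational(17, 4), Mul(Rational(-1, 10), Pow(3, Rational(1, 2)))) ≈ 4.0768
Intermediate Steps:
Function('T')(u) = Pow(Add(-10, u), -1)
Mul(Function('T')(-10), Add(Function('b')(12, 8), -85)) = Mul(Pow(Add(-10, -10), -1), Add(Pow(Add(4, 8), Rational(1, 2)), -85)) = Mul(Pow(-20, -1), Add(Pow(12, Rational(1, 2)), -85)) = Mul(Rational(-1, 20), Add(Mul(2, Pow(3, Rational(1, 2))), -85)) = Mul(Rational(-1, 20), Add(-85, Mul(2, Pow(3, Rational(1, 2))))) = Add(Rational(17, 4), Mul(Rational(-1, 10), Pow(3, Rational(1, 2))))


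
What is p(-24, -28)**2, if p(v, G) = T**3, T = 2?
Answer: 64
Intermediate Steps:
p(v, G) = 8 (p(v, G) = 2**3 = 8)
p(-24, -28)**2 = 8**2 = 64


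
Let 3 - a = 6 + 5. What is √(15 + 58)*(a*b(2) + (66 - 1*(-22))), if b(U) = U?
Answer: 72*√73 ≈ 615.17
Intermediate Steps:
a = -8 (a = 3 - (6 + 5) = 3 - 1*11 = 3 - 11 = -8)
√(15 + 58)*(a*b(2) + (66 - 1*(-22))) = √(15 + 58)*(-8*2 + (66 - 1*(-22))) = √73*(-16 + (66 + 22)) = √73*(-16 + 88) = √73*72 = 72*√73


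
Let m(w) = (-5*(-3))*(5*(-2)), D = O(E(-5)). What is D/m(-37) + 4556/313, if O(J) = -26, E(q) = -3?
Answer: 345769/23475 ≈ 14.729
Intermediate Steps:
D = -26
m(w) = -150 (m(w) = 15*(-10) = -150)
D/m(-37) + 4556/313 = -26/(-150) + 4556/313 = -26*(-1/150) + 4556*(1/313) = 13/75 + 4556/313 = 345769/23475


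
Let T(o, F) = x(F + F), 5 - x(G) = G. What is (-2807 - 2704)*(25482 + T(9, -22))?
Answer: -140701341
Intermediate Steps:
x(G) = 5 - G
T(o, F) = 5 - 2*F (T(o, F) = 5 - (F + F) = 5 - 2*F)
(-2807 - 2704)*(25482 + T(9, -22)) = (-2807 - 2704)*(25482 + (5 - 2*(-22))) = -5511*(25482 + (5 + 44)) = -5511*(25482 + 49) = -5511*25531 = -140701341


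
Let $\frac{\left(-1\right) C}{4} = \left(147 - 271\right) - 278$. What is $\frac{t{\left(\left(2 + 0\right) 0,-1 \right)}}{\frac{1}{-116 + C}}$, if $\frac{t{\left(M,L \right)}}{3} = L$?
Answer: $-4476$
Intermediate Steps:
$t{\left(M,L \right)} = 3 L$
$C = 1608$ ($C = - 4 \left(\left(147 - 271\right) - 278\right) = - 4 \left(-124 - 278\right) = \left(-4\right) \left(-402\right) = 1608$)
$\frac{t{\left(\left(2 + 0\right) 0,-1 \right)}}{\frac{1}{-116 + C}} = \frac{3 \left(-1\right)}{\frac{1}{-116 + 1608}} = - \frac{3}{\frac{1}{1492}} = - 3 \frac{1}{\frac{1}{1492}} = \left(-3\right) 1492 = -4476$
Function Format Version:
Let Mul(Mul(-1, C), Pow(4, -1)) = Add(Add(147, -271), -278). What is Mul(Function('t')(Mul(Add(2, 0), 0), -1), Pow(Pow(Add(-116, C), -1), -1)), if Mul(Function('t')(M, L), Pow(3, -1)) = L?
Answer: -4476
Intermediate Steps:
Function('t')(M, L) = Mul(3, L)
C = 1608 (C = Mul(-4, Add(Add(147, -271), -278)) = Mul(-4, Add(-124, -278)) = Mul(-4, -402) = 1608)
Mul(Function('t')(Mul(Add(2, 0), 0), -1), Pow(Pow(Add(-116, C), -1), -1)) = Mul(Mul(3, -1), Pow(Pow(Add(-116, 1608), -1), -1)) = Mul(-3, Pow(Pow(1492, -1), -1)) = Mul(-3, Pow(Rational(1, 1492), -1)) = Mul(-3, 1492) = -4476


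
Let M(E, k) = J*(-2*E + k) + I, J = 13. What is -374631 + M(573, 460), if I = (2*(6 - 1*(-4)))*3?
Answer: -383489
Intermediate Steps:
I = 60 (I = (2*(6 + 4))*3 = (2*10)*3 = 20*3 = 60)
M(E, k) = 60 - 26*E + 13*k (M(E, k) = 13*(-2*E + k) + 60 = 13*(k - 2*E) + 60 = (-26*E + 13*k) + 60 = 60 - 26*E + 13*k)
-374631 + M(573, 460) = -374631 + (60 - 26*573 + 13*460) = -374631 + (60 - 14898 + 5980) = -374631 - 8858 = -383489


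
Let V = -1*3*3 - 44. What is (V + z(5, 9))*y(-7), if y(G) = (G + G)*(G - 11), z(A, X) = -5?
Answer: -14616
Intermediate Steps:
y(G) = 2*G*(-11 + G) (y(G) = (2*G)*(-11 + G) = 2*G*(-11 + G))
V = -53 (V = -3*3 - 44 = -9 - 44 = -53)
(V + z(5, 9))*y(-7) = (-53 - 5)*(2*(-7)*(-11 - 7)) = -116*(-7)*(-18) = -58*252 = -14616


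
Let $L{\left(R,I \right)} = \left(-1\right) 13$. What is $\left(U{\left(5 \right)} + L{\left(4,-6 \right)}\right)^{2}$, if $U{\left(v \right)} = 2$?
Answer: $121$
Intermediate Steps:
$L{\left(R,I \right)} = -13$
$\left(U{\left(5 \right)} + L{\left(4,-6 \right)}\right)^{2} = \left(2 - 13\right)^{2} = \left(-11\right)^{2} = 121$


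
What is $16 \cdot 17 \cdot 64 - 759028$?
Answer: $-741620$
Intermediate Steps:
$16 \cdot 17 \cdot 64 - 759028 = 272 \cdot 64 - 759028 = 17408 - 759028 = -741620$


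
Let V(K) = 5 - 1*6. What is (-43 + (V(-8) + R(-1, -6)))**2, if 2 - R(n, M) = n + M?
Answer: 1225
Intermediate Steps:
V(K) = -1 (V(K) = 5 - 6 = -1)
R(n, M) = 2 - M - n (R(n, M) = 2 - (n + M) = 2 - (M + n) = 2 + (-M - n) = 2 - M - n)
(-43 + (V(-8) + R(-1, -6)))**2 = (-43 + (-1 + (2 - 1*(-6) - 1*(-1))))**2 = (-43 + (-1 + (2 + 6 + 1)))**2 = (-43 + (-1 + 9))**2 = (-43 + 8)**2 = (-35)**2 = 1225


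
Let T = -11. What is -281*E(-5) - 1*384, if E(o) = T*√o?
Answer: -384 + 3091*I*√5 ≈ -384.0 + 6911.7*I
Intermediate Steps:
E(o) = -11*√o
-281*E(-5) - 1*384 = -(-3091)*√(-5) - 1*384 = -(-3091)*I*√5 - 384 = 3091*I*√5 - 384 = -384 + 3091*I*√5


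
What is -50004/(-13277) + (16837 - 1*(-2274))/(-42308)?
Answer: 1861832485/561723316 ≈ 3.3145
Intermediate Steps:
-50004/(-13277) + (16837 - 1*(-2274))/(-42308) = -50004*(-1/13277) + (16837 + 2274)*(-1/42308) = 50004/13277 + 19111*(-1/42308) = 50004/13277 - 19111/42308 = 1861832485/561723316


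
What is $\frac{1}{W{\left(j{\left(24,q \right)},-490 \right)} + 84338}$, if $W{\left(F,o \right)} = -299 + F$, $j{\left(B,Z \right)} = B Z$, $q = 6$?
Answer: $\frac{1}{84183} \approx 1.1879 \cdot 10^{-5}$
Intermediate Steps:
$\frac{1}{W{\left(j{\left(24,q \right)},-490 \right)} + 84338} = \frac{1}{\left(-299 + 24 \cdot 6\right) + 84338} = \frac{1}{\left(-299 + 144\right) + 84338} = \frac{1}{-155 + 84338} = \frac{1}{84183}$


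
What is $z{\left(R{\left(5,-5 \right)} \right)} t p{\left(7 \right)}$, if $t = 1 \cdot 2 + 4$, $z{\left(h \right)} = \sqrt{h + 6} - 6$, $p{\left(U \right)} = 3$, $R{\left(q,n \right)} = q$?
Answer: $-108 + 18 \sqrt{11} \approx -48.301$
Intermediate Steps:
$z{\left(h \right)} = -6 + \sqrt{6 + h}$ ($z{\left(h \right)} = \sqrt{6 + h} - 6 = -6 + \sqrt{6 + h}$)
$t = 6$ ($t = 2 + 4 = 6$)
$z{\left(R{\left(5,-5 \right)} \right)} t p{\left(7 \right)} = \left(-6 + \sqrt{6 + 5}\right) 6 \cdot 3 = \left(-6 + \sqrt{11}\right) 6 \cdot 3 = \left(-36 + 6 \sqrt{11}\right) 3 = -108 + 18 \sqrt{11}$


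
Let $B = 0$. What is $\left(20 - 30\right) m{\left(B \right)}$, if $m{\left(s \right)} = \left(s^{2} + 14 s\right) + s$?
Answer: $0$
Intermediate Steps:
$m{\left(s \right)} = s^{2} + 15 s$
$\left(20 - 30\right) m{\left(B \right)} = \left(20 - 30\right) 0 \left(15 + 0\right) = - 10 \cdot 0 \cdot 15 = \left(-10\right) 0 = 0$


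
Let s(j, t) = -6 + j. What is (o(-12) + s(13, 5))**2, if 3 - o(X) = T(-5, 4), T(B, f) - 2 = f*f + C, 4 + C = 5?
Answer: 81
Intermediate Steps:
C = 1 (C = -4 + 5 = 1)
T(B, f) = 3 + f**2 (T(B, f) = 2 + (f*f + 1) = 2 + (f**2 + 1) = 2 + (1 + f**2) = 3 + f**2)
o(X) = -16 (o(X) = 3 - (3 + 4**2) = 3 - (3 + 16) = 3 - 1*19 = 3 - 19 = -16)
(o(-12) + s(13, 5))**2 = (-16 + (-6 + 13))**2 = (-16 + 7)**2 = (-9)**2 = 81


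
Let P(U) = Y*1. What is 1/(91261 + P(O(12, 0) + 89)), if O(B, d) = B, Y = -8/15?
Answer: 15/1368907 ≈ 1.0958e-5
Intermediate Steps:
Y = -8/15 (Y = -8*1/15 = -8/15 ≈ -0.53333)
P(U) = -8/15 (P(U) = -8/15*1 = -8/15)
1/(91261 + P(O(12, 0) + 89)) = 1/(91261 - 8/15) = 1/(1368907/15) = 15/1368907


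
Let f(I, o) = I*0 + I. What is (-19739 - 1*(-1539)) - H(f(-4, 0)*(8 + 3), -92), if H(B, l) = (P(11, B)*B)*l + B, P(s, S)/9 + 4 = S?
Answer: 1730580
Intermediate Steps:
P(s, S) = -36 + 9*S
f(I, o) = I (f(I, o) = 0 + I = I)
H(B, l) = B + B*l*(-36 + 9*B) (H(B, l) = ((-36 + 9*B)*B)*l + B = (B*(-36 + 9*B))*l + B = B*l*(-36 + 9*B) + B = B + B*l*(-36 + 9*B))
(-19739 - 1*(-1539)) - H(f(-4, 0)*(8 + 3), -92) = (-19739 - 1*(-1539)) - (-4*(8 + 3))*(1 + 9*(-92)*(-4 - 4*(8 + 3))) = (-19739 + 1539) - (-4*11)*(1 + 9*(-92)*(-4 - 4*11)) = -18200 - (-44)*(1 + 9*(-92)*(-4 - 44)) = -18200 - (-44)*(1 + 9*(-92)*(-48)) = -18200 - (-44)*(1 + 39744) = -18200 - (-44)*39745 = -18200 - 1*(-1748780) = -18200 + 1748780 = 1730580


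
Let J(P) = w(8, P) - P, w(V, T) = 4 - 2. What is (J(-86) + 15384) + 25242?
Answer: 40714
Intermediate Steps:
w(V, T) = 2
J(P) = 2 - P
(J(-86) + 15384) + 25242 = ((2 - 1*(-86)) + 15384) + 25242 = ((2 + 86) + 15384) + 25242 = (88 + 15384) + 25242 = 15472 + 25242 = 40714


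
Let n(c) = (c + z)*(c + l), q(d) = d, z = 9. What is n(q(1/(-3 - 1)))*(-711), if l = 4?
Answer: -373275/16 ≈ -23330.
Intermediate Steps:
n(c) = (4 + c)*(9 + c) (n(c) = (c + 9)*(c + 4) = (9 + c)*(4 + c) = (4 + c)*(9 + c))
n(q(1/(-3 - 1)))*(-711) = (36 + (1/(-3 - 1))² + 13/(-3 - 1))*(-711) = (36 + (1/(-4))² + 13/(-4))*(-711) = (36 + (-¼)² + 13*(-¼))*(-711) = (36 + 1/16 - 13/4)*(-711) = (525/16)*(-711) = -373275/16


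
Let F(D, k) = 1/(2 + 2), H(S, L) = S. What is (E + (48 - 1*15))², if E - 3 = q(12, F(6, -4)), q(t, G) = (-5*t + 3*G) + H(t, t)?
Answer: 2025/16 ≈ 126.56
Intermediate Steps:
F(D, k) = ¼ (F(D, k) = 1/4 = ¼)
q(t, G) = -4*t + 3*G (q(t, G) = (-5*t + 3*G) + t = -4*t + 3*G)
E = -177/4 (E = 3 + (-4*12 + 3*(¼)) = 3 + (-48 + ¾) = 3 - 189/4 = -177/4 ≈ -44.250)
(E + (48 - 1*15))² = (-177/4 + (48 - 1*15))² = (-177/4 + (48 - 15))² = (-177/4 + 33)² = (-45/4)² = 2025/16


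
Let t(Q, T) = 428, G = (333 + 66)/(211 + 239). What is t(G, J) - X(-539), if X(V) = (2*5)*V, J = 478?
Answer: 5818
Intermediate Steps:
G = 133/150 (G = 399/450 = 399*(1/450) = 133/150 ≈ 0.88667)
X(V) = 10*V
t(G, J) - X(-539) = 428 - 10*(-539) = 428 - 1*(-5390) = 428 + 5390 = 5818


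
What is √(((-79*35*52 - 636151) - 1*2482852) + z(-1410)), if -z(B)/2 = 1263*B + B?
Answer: √301697 ≈ 549.27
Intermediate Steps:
z(B) = -2528*B (z(B) = -2*(1263*B + B) = -2528*B)
√(((-79*35*52 - 636151) - 1*2482852) + z(-1410)) = √(((-79*35*52 - 636151) - 1*2482852) - 2528*(-1410)) = √(((-2765*52 - 636151) - 2482852) + 3564480) = √(((-143780 - 636151) - 2482852) + 3564480) = √((-779931 - 2482852) + 3564480) = √(-3262783 + 3564480) = √301697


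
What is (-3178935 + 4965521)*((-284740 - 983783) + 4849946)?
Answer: 6398520191878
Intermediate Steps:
(-3178935 + 4965521)*((-284740 - 983783) + 4849946) = 1786586*(-1268523 + 4849946) = 1786586*3581423 = 6398520191878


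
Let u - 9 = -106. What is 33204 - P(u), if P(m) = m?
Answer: 33301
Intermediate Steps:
u = -97 (u = 9 - 106 = -97)
33204 - P(u) = 33204 - 1*(-97) = 33204 + 97 = 33301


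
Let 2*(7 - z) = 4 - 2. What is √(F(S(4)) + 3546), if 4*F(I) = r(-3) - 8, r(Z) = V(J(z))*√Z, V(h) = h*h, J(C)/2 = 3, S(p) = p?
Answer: √(3544 + 9*I*√3) ≈ 59.532 + 0.1309*I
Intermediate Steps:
z = 6 (z = 7 - (4 - 2)/2 = 7 - ½*2 = 7 - 1 = 6)
J(C) = 6 (J(C) = 2*3 = 6)
V(h) = h²
r(Z) = 36*√Z (r(Z) = 6²*√Z = 36*√Z)
F(I) = -2 + 9*I*√3 (F(I) = (36*√(-3) - 8)/4 = (36*(I*√3) - 8)/4 = (36*I*√3 - 8)/4 = (-8 + 36*I*√3)/4 = -2 + 9*I*√3)
√(F(S(4)) + 3546) = √((-2 + 9*I*√3) + 3546) = √(3544 + 9*I*√3)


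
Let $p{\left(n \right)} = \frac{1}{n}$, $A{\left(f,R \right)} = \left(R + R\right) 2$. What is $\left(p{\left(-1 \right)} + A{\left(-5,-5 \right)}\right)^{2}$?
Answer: $441$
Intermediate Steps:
$A{\left(f,R \right)} = 4 R$ ($A{\left(f,R \right)} = 2 R 2 = 4 R$)
$\left(p{\left(-1 \right)} + A{\left(-5,-5 \right)}\right)^{2} = \left(\frac{1}{-1} + 4 \left(-5\right)\right)^{2} = \left(-1 - 20\right)^{2} = \left(-21\right)^{2} = 441$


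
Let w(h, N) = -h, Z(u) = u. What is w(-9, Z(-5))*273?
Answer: 2457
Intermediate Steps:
w(-9, Z(-5))*273 = -1*(-9)*273 = 9*273 = 2457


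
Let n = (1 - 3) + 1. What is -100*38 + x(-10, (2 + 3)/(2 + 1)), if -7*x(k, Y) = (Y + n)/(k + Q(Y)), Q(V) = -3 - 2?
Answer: -1196998/315 ≈ -3800.0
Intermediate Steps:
Q(V) = -5
n = -1 (n = -2 + 1 = -1)
x(k, Y) = -(-1 + Y)/(7*(-5 + k)) (x(k, Y) = -(Y - 1)/(7*(k - 5)) = -(-1 + Y)/(7*(-5 + k)))
-100*38 + x(-10, (2 + 3)/(2 + 1)) = -100*38 + (1 - (2 + 3)/(2 + 1))/(7*(-5 - 10)) = -3800 + (⅐)*(1 - 5/3)/(-15) = -3800 + (⅐)*(-1/15)*(1 - 5/3) = -3800 + (⅐)*(-1/15)*(-⅔) = -3800 + 2/315 = -1196998/315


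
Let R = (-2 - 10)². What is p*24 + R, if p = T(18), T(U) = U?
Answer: 576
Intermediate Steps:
p = 18
R = 144 (R = (-12)² = 144)
p*24 + R = 18*24 + 144 = 432 + 144 = 576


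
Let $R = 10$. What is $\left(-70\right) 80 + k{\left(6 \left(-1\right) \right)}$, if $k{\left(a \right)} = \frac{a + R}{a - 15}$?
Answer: $- \frac{117604}{21} \approx -5600.2$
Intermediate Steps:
$k{\left(a \right)} = \frac{10 + a}{-15 + a}$ ($k{\left(a \right)} = \frac{a + 10}{a - 15} = \frac{10 + a}{a - 15} = \frac{10 + a}{-15 + a}$)
$\left(-70\right) 80 + k{\left(6 \left(-1\right) \right)} = \left(-70\right) 80 + \frac{10 + 6 \left(-1\right)}{-15 + 6 \left(-1\right)} = -5600 + \frac{10 - 6}{-15 - 6} = -5600 + \frac{1}{-21} \cdot 4 = -5600 - \frac{4}{21} = - \frac{117604}{21}$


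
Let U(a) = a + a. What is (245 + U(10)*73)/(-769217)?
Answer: -1705/769217 ≈ -0.0022165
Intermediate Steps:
U(a) = 2*a
(245 + U(10)*73)/(-769217) = (245 + (2*10)*73)/(-769217) = (245 + 20*73)*(-1/769217) = (245 + 1460)*(-1/769217) = 1705*(-1/769217) = -1705/769217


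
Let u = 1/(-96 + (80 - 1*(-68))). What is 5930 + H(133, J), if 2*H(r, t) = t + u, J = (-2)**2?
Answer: 616929/104 ≈ 5932.0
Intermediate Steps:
u = 1/52 (u = 1/(-96 + (80 + 68)) = 1/(-96 + 148) = 1/52 ≈ 0.019231)
J = 4
H(r, t) = 1/104 + t/2 (H(r, t) = (t + 1/52)/2 = (1/52 + t)/2 = 1/104 + t/2)
5930 + H(133, J) = 5930 + (1/104 + (1/2)*4) = 5930 + (1/104 + 2) = 5930 + 209/104 = 616929/104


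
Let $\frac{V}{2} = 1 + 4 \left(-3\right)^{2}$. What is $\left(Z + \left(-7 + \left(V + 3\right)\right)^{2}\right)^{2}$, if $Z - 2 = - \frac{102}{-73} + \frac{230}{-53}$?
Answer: $\frac{359271326438116}{14969161} \approx 2.4001 \cdot 10^{7}$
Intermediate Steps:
$Z = - \frac{3646}{3869}$ ($Z = 2 + \left(- \frac{102}{-73} + \frac{230}{-53}\right) = 2 + \left(\left(-102\right) \left(- \frac{1}{73}\right) + 230 \left(- \frac{1}{53}\right)\right) = 2 + \left(\frac{102}{73} - \frac{230}{53}\right) = 2 - \frac{11384}{3869} = - \frac{3646}{3869} \approx -0.94236$)
$V = 74$ ($V = 2 \left(1 + 4 \left(-3\right)^{2}\right) = 2 \left(1 + 4 \cdot 9\right) = 2 \left(1 + 36\right) = 2 \cdot 37 = 74$)
$\left(Z + \left(-7 + \left(V + 3\right)\right)^{2}\right)^{2} = \left(- \frac{3646}{3869} + \left(-7 + \left(74 + 3\right)\right)^{2}\right)^{2} = \left(- \frac{3646}{3869} + \left(-7 + 77\right)^{2}\right)^{2} = \left(- \frac{3646}{3869} + 70^{2}\right)^{2} = \left(- \frac{3646}{3869} + 4900\right)^{2} = \left(\frac{18954454}{3869}\right)^{2} = \frac{359271326438116}{14969161}$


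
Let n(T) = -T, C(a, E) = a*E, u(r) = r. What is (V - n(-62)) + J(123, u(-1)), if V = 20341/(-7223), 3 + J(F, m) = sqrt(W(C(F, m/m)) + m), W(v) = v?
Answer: -489836/7223 + sqrt(122) ≈ -56.771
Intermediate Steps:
C(a, E) = E*a
J(F, m) = -3 + sqrt(F + m) (J(F, m) = -3 + sqrt((m/m)*F + m) = -3 + sqrt(1*F + m) = -3 + sqrt(F + m))
V = -20341/7223 (V = 20341*(-1/7223) = -20341/7223 ≈ -2.8161)
(V - n(-62)) + J(123, u(-1)) = (-20341/7223 - (-1)*(-62)) + (-3 + sqrt(123 - 1)) = (-20341/7223 - 1*62) + (-3 + sqrt(122)) = (-20341/7223 - 62) + (-3 + sqrt(122)) = -468167/7223 + (-3 + sqrt(122)) = -489836/7223 + sqrt(122)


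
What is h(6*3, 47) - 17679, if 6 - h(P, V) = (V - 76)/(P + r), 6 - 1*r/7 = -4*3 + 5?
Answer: -1926328/109 ≈ -17673.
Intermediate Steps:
r = 91 (r = 42 - 7*(-4*3 + 5) = 42 - 7*(-12 + 5) = 42 - 7*(-7) = 42 + 49 = 91)
h(P, V) = 6 - (-76 + V)/(91 + P) (h(P, V) = 6 - (V - 76)/(P + 91) = 6 - (-76 + V)/(91 + P))
h(6*3, 47) - 17679 = (622 - 1*47 + 6*(6*3))/(91 + 6*3) - 17679 = (622 - 47 + 6*18)/(91 + 18) - 17679 = (622 - 47 + 108)/109 - 17679 = (1/109)*683 - 17679 = 683/109 - 17679 = -1926328/109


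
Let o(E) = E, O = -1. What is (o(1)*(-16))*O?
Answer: 16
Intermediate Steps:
(o(1)*(-16))*O = (1*(-16))*(-1) = -16*(-1) = 16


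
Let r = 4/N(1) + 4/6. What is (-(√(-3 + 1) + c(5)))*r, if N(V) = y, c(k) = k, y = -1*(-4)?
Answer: -25/3 - 5*I*√2/3 ≈ -8.3333 - 2.357*I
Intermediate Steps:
y = 4
N(V) = 4
r = 5/3 (r = 4/4 + 4/6 = 4*(¼) + 4*(⅙) = 1 + ⅔ = 5/3 ≈ 1.6667)
(-(√(-3 + 1) + c(5)))*r = -(√(-3 + 1) + 5)*(5/3) = -(√(-2) + 5)*(5/3) = -(I*√2 + 5)*(5/3) = -(5 + I*√2)*(5/3) = (-5 - I*√2)*(5/3) = -25/3 - 5*I*√2/3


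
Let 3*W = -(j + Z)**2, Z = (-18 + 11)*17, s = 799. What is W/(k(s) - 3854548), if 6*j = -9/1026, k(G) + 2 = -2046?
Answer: 6625471609/5412994734528 ≈ 0.0012240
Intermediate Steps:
Z = -119 (Z = -7*17 = -119)
k(G) = -2048 (k(G) = -2 - 2046 = -2048)
j = -1/684 (j = (-9/1026)/6 = (-9*1/1026)/6 = (1/6)*(-1/114) = -1/684 ≈ -0.0014620)
W = -6625471609/1403568 (W = (-(-1/684 - 119)**2)/3 = (-(-81397/684)**2)/3 = (-1*6625471609/467856)/3 = (1/3)*(-6625471609/467856) = -6625471609/1403568 ≈ -4720.5)
W/(k(s) - 3854548) = -6625471609/(1403568*(-2048 - 3854548)) = -6625471609/1403568/(-3856596) = -6625471609/1403568*(-1/3856596) = 6625471609/5412994734528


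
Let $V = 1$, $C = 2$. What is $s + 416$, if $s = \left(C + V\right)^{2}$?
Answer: $425$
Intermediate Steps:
$s = 9$ ($s = \left(2 + 1\right)^{2} = 3^{2} = 9$)
$s + 416 = 9 + 416 = 425$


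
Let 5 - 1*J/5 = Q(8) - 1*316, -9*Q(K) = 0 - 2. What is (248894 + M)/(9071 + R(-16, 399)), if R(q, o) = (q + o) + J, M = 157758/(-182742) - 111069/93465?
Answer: 708511626109692/31478088742345 ≈ 22.508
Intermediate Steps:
Q(K) = 2/9 (Q(K) = -(0 - 2)/9 = -⅑*(-2) = 2/9)
M = -648922642/316295945 (M = 157758*(-1/182742) - 111069*1/93465 = -26293/30457 - 12341/10385 = -648922642/316295945 ≈ -2.0516)
J = 14435/9 (J = 25 - 5*(2/9 - 1*316) = 25 - 5*(2/9 - 316) = 25 - 5*(-2842/9) = 25 + 14210/9 = 14435/9 ≈ 1603.9)
R(q, o) = 14435/9 + o + q (R(q, o) = (q + o) + 14435/9 = (o + q) + 14435/9 = 14435/9 + o + q)
(248894 + M)/(9071 + R(-16, 399)) = (248894 - 648922642/316295945)/(9071 + (14435/9 + 399 - 16)) = 78723514012188/(316295945*(9071 + 17882/9)) = 78723514012188/(316295945*(99521/9)) = (78723514012188/316295945)*(9/99521) = 708511626109692/31478088742345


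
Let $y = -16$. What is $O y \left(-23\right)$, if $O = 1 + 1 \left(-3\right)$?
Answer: $-736$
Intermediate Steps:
$O = -2$ ($O = 1 - 3 = -2$)
$O y \left(-23\right) = \left(-2\right) \left(-16\right) \left(-23\right) = 32 \left(-23\right) = -736$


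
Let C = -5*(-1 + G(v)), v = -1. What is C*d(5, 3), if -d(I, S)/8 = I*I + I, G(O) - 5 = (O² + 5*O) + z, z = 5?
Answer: 6000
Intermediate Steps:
G(O) = 10 + O² + 5*O (G(O) = 5 + ((O² + 5*O) + 5) = 5 + (5 + O² + 5*O) = 10 + O² + 5*O)
d(I, S) = -8*I - 8*I² (d(I, S) = -8*(I*I + I) = -8*(I² + I) = -8*(I + I²) = -8*I - 8*I²)
C = -25 (C = -5*(-1 + (10 + (-1)² + 5*(-1))) = -5*(-1 + (10 + 1 - 5)) = -5*(-1 + 6) = -5*5 = -25)
C*d(5, 3) = -(-200)*5*(1 + 5) = -(-200)*5*6 = -25*(-240) = 6000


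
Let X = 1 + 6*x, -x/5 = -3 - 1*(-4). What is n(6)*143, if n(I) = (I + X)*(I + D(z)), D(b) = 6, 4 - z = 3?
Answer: -39468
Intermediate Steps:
z = 1 (z = 4 - 1*3 = 4 - 3 = 1)
x = -5 (x = -5*(-3 - 1*(-4)) = -5*(-3 + 4) = -5*1 = -5)
X = -29 (X = 1 + 6*(-5) = 1 - 30 = -29)
n(I) = (-29 + I)*(6 + I) (n(I) = (I - 29)*(I + 6) = (-29 + I)*(6 + I))
n(6)*143 = (-174 + 6² - 23*6)*143 = (-174 + 36 - 138)*143 = -276*143 = -39468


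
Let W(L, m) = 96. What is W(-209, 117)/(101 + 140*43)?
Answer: 96/6121 ≈ 0.015684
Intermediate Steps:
W(-209, 117)/(101 + 140*43) = 96/(101 + 140*43) = 96/(101 + 6020) = 96/6121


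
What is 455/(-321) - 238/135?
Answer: -45941/14445 ≈ -3.1804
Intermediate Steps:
455/(-321) - 238/135 = 455*(-1/321) - 238*1/135 = -455/321 - 238/135 = -45941/14445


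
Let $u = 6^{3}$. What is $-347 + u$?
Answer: $-131$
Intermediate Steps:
$u = 216$
$-347 + u = -347 + 216 = -131$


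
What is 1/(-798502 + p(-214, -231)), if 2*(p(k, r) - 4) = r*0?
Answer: -1/798498 ≈ -1.2524e-6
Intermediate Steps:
p(k, r) = 4 (p(k, r) = 4 + (r*0)/2 = 4 + (½)*0 = 4 + 0 = 4)
1/(-798502 + p(-214, -231)) = 1/(-798502 + 4) = 1/(-798498) = -1/798498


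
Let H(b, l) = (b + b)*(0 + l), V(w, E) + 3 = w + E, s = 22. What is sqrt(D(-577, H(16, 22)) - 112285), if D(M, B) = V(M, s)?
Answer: I*sqrt(112843) ≈ 335.92*I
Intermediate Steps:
V(w, E) = -3 + E + w (V(w, E) = -3 + (w + E) = -3 + (E + w) = -3 + E + w)
H(b, l) = 2*b*l (H(b, l) = (2*b)*l = 2*b*l)
D(M, B) = 19 + M (D(M, B) = -3 + 22 + M = 19 + M)
sqrt(D(-577, H(16, 22)) - 112285) = sqrt((19 - 577) - 112285) = sqrt(-558 - 112285) = sqrt(-112843) = I*sqrt(112843)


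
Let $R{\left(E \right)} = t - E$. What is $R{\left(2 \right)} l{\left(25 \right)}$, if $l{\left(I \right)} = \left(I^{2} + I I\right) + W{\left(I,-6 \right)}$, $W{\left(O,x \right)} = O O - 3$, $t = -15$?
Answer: $-31824$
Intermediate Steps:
$W{\left(O,x \right)} = -3 + O^{2}$ ($W{\left(O,x \right)} = O^{2} - 3 = -3 + O^{2}$)
$l{\left(I \right)} = -3 + 3 I^{2}$ ($l{\left(I \right)} = \left(I^{2} + I I\right) + \left(-3 + I^{2}\right) = \left(I^{2} + I^{2}\right) + \left(-3 + I^{2}\right) = 2 I^{2} + \left(-3 + I^{2}\right) = -3 + 3 I^{2}$)
$R{\left(E \right)} = -15 - E$
$R{\left(2 \right)} l{\left(25 \right)} = \left(-15 - 2\right) \left(-3 + 3 \cdot 25^{2}\right) = \left(-15 - 2\right) \left(-3 + 3 \cdot 625\right) = - 17 \left(-3 + 1875\right) = \left(-17\right) 1872 = -31824$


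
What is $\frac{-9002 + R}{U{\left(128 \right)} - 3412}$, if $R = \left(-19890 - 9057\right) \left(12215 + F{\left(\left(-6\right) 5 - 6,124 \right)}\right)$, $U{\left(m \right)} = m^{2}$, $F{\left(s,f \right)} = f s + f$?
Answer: $- \frac{227966627}{12972} \approx -17574.0$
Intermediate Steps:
$F{\left(s,f \right)} = f + f s$
$R = -227957625$ ($R = \left(-19890 - 9057\right) \left(12215 + 124 \left(1 - 36\right)\right) = - 28947 \left(12215 + 124 \left(1 - 36\right)\right) = - 28947 \left(12215 + 124 \left(-35\right)\right) = - 28947 \left(12215 - 4340\right) = \left(-28947\right) 7875 = -227957625$)
$\frac{-9002 + R}{U{\left(128 \right)} - 3412} = \frac{-9002 - 227957625}{128^{2} - 3412} = - \frac{227966627}{16384 - 3412} = - \frac{227966627}{12972}$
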